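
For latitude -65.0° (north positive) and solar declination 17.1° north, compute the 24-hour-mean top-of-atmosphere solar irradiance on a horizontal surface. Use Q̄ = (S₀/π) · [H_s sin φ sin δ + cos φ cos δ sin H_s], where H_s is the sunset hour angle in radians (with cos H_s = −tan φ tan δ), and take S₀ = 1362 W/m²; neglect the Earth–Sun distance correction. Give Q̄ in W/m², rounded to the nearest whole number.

The sunset hour angle satisfies cos H_s = −tan φ tan δ = 0.6597, giving H_s = 48.72°. In radians, H_s = 0.8503.
H_s sin φ sin δ = 0.8503 × -0.9063 × 0.2940 = -0.2266.
cos φ cos δ sin H_s = 0.4226 × 0.9558 × 0.7515 = 0.3035.
Q̄ = (1362/π) × (-0.2266 + 0.3035) = 433.54 × 0.0769 = 33.34 W/m².

33 W/m²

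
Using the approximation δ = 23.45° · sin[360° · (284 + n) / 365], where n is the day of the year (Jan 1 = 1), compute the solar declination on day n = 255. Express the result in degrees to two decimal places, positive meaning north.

360 × (284 + 255) / 365 = 531.616°; sin(531.616°) = 0.1458.
δ = 23.45 × 0.1458 = 3.419° ≈ +3.42°.

+3.42°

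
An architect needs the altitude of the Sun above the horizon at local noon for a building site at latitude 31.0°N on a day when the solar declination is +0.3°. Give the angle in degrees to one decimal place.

At local solar noon the hour angle is zero, so the elevation is 90° − |φ − δ| = 90° − |31.0° − (0.3°)| = 90° − 30.7° = 59.3°.

59.3°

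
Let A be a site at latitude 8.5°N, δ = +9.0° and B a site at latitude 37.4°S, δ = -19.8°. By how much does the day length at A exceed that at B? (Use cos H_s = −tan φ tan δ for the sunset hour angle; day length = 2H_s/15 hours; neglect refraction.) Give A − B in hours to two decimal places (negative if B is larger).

A: H_s = arccos(−tan 8.5° · tan 9.0°) = 91.36°, so 2H_s/15 = 12.1813 h.
B: H_s = arccos(−tan -37.4° · tan -19.8°) = 105.98°, so 2H_s/15 = 14.1307 h.
A − B = 12.1813 − 14.1307 = -1.9494 h.

-1.95 h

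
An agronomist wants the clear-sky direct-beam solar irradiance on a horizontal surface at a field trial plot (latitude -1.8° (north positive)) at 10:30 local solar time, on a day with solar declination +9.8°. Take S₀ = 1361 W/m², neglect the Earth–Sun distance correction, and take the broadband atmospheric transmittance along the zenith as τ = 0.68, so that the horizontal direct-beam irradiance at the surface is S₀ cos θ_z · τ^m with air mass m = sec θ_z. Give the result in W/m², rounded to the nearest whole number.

804 W/m²

Hour angle H = 15° × (10.5 − 12) = -22.50°.
With φ = -1.8°, δ = 9.8°, H = -22.50°: sin φ sin δ = -0.0053, cos φ cos δ cos H = 0.9099, so cos θ_z = 0.9046.
Air mass m = 1/cos θ_z = 1/0.9046 = 1.105; τ^m = 0.68^1.105 = 0.6530.
Surface direct beam = 1361 × 0.9046 × 0.6530 = 803.95 W/m².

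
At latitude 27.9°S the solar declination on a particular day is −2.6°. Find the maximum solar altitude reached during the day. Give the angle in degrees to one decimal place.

At local solar noon the hour angle is zero, so the elevation is 90° − |φ − δ| = 90° − |-27.9° − (-2.6°)| = 90° − 25.3° = 64.7°.

64.7°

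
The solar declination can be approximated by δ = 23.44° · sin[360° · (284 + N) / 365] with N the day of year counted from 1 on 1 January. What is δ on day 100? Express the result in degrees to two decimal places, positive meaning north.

360 × (284 + 100) / 365 = 378.740°; sin(378.740°) = 0.3213.
δ = 23.44 × 0.3213 = 7.531° ≈ +7.53°.

+7.53°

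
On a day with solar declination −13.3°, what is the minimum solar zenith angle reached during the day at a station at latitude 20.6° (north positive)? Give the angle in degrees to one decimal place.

33.9°

At local solar noon the hour angle is zero, so the zenith angle is |φ − δ| = |20.6° − (-13.3°)| = 33.9°.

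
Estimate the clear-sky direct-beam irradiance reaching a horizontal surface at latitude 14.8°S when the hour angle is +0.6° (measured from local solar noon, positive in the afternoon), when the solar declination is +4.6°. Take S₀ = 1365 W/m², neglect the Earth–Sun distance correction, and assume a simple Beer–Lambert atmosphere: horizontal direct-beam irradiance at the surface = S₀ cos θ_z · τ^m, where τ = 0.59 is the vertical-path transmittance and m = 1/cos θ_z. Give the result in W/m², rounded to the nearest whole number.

736 W/m²

cos θ_z = sin(-14.8°) sin(4.6°) + cos(-14.8°) cos(4.6°) cos(0.60°) = -0.0205 + 0.9637 = 0.9432.
Air mass m = 1/cos θ_z = 1/0.9432 = 1.060; τ^m = 0.59^1.060 = 0.5716.
Surface direct beam = 1365 × 0.9432 × 0.5716 = 735.92 W/m².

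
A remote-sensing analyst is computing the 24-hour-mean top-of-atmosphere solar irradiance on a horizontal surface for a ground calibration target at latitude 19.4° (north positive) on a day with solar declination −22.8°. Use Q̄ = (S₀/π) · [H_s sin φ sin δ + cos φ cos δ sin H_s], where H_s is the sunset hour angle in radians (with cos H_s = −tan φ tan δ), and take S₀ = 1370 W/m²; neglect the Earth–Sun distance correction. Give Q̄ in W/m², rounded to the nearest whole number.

295 W/m²

cos H_s = −tan(19.4°) · tan(-22.8°) = 0.1480, so H_s = arccos(0.1480) = 81.49°. In radians, H_s = 1.4223.
H_s sin φ sin δ = 1.4223 × 0.3322 × -0.3875 = -0.1831.
cos φ cos δ sin H_s = 0.9432 × 0.9219 × 0.9890 = 0.8600.
Q̄ = (1370/π) × (-0.1831 + 0.8600) = 436.08 × 0.6769 = 295.18 W/m².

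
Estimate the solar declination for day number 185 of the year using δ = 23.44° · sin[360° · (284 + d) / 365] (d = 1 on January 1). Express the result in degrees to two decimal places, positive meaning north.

+22.88°

360 × (284 + 185) / 365 = 462.575°; sin(462.575°) = 0.9760.
δ = 23.44 × 0.9760 = 22.877° ≈ +22.88°.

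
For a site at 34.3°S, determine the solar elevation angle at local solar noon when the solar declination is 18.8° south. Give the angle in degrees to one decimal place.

At local solar noon the hour angle is zero, so the elevation is 90° − |φ − δ| = 90° − |-34.3° − (-18.8°)| = 90° − 15.5° = 74.5°.

74.5°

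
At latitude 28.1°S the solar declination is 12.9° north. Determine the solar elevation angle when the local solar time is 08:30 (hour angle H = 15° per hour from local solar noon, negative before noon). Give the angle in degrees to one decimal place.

Hour angle H = 15° × (8.5 − 12) = -52.50°.
cos θ_z = sin φ sin δ + cos φ cos δ cos H = (-0.4710)(0.2233) + (0.8821)(0.9748)(0.6088) = 0.4183.
θ_z = arccos(0.4183) = 65.27°, so the elevation is 90° − 65.27° = 24.73°.

24.7°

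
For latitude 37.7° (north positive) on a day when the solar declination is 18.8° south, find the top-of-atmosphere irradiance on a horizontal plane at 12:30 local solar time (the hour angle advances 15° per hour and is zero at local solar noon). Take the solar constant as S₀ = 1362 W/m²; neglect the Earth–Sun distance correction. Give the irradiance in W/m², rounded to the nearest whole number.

Hour angle H = 15° × (12.5 − 12) = 7.50°.
With φ = 37.7°, δ = -18.8°, H = 7.50°: sin φ sin δ = -0.1971, cos φ cos δ cos H = 0.7426, so cos θ_z = 0.5455.
Top-of-atmosphere irradiance = S₀ cos θ_z = 1362 × 0.5455 = 742.97 W/m².

743 W/m²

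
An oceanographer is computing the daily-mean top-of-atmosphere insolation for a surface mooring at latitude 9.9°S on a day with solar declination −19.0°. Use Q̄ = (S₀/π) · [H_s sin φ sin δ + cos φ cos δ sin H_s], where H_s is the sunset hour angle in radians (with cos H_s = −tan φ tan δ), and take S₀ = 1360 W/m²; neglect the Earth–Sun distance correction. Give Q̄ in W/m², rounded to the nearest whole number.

442 W/m²

−tan φ tan δ = −(-0.1745)(-0.3443) = -0.0601; H_s = arccos(-0.0601) = 93.45°. In radians, H_s = 1.6310.
H_s sin φ sin δ = 1.6310 × -0.1719 × -0.3256 = 0.0913.
cos φ cos δ sin H_s = 0.9851 × 0.9455 × 0.9982 = 0.9297.
Q̄ = (1360/π) × (0.0913 + 0.9297) = 432.90 × 1.0210 = 441.99 W/m².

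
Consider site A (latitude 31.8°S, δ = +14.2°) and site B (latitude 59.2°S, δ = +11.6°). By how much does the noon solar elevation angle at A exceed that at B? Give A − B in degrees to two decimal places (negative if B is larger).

+24.80°

A: 90° − |-31.8 − (14.2)| = 44.00°.
B: 90° − |-59.2 − (11.6)| = 19.20°.
A − B = 44.00 − 19.20 = 24.80°.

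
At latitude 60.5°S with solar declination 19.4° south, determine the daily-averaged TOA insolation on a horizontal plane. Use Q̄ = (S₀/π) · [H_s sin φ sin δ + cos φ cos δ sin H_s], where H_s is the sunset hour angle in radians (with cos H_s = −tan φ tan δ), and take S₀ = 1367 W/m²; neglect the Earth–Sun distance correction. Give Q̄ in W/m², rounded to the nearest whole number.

440 W/m²

−tan φ tan δ = −(-1.7675)(-0.3522) = -0.6225; H_s = arccos(-0.6225) = 128.50°. In radians, H_s = 2.2427.
H_s sin φ sin δ = 2.2427 × -0.8704 × -0.3322 = 0.6485.
cos φ cos δ sin H_s = 0.4924 × 0.9432 × 0.7826 = 0.3635.
Q̄ = (1367/π) × (0.6485 + 0.3635) = 435.13 × 1.0120 = 440.35 W/m².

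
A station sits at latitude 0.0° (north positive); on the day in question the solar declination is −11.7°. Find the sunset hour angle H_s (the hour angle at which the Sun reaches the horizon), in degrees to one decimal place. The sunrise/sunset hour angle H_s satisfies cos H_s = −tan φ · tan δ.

−tan φ tan δ = −(0.0000)(-0.2071) = 0.0000; H_s = arccos(0.0000) = 90.00°.

90.0°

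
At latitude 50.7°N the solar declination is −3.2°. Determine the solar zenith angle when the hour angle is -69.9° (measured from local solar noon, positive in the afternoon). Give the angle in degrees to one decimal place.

cos θ_z = sin(50.7°) sin(-3.2°) + cos(50.7°) cos(-3.2°) cos(-69.90°) = -0.0432 + 0.2173 = 0.1741.
θ_z = arccos(0.1741) = 79.97°.

80.0°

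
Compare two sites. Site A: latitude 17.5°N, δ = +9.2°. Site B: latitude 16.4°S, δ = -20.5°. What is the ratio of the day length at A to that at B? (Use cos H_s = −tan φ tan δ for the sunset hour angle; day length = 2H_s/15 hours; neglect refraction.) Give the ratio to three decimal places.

A: H_s = arccos(−tan 17.5° · tan 9.2°) = 92.93°, so 2H_s/15 = 12.3907 h.
B: H_s = arccos(−tan -16.4° · tan -20.5°) = 96.32°, so 2H_s/15 = 12.8427 h.
Ratio A/B = 12.3907 / 12.8427 = 0.9648.

0.965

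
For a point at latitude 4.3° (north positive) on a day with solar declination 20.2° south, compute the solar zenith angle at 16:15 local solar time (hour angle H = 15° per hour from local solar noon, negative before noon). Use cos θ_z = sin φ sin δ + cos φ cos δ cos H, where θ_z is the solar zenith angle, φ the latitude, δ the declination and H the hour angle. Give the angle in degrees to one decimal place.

67.2°

Hour angle H = 15° × (16.25 − 12) = 63.75°.
cos θ_z = sin(4.3°) sin(-20.2°) + cos(4.3°) cos(-20.2°) cos(63.75°) = -0.0259 + 0.4139 = 0.3880.
θ_z = arccos(0.3880) = 67.17°.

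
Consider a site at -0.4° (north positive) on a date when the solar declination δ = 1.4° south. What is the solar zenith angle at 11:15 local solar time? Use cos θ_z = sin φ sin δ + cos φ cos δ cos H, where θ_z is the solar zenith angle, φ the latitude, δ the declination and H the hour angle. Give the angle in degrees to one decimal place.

11.3°

Hour angle H = 15° × (11.25 − 12) = -11.25°.
cos θ_z = sin(-0.4°) sin(-1.4°) + cos(-0.4°) cos(-1.4°) cos(-11.25°) = 0.0002 + 0.9805 = 0.9807.
θ_z = arccos(0.9807) = 11.28°.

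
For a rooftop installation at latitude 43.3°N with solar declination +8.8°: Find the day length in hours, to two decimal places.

13.12 hours

The sunset hour angle satisfies cos H_s = −tan φ tan δ = -0.1459, giving H_s = 98.39°.
Day length = 2 H_s / 15° h⁻¹ = 196.78° / 15 = 13.119 h.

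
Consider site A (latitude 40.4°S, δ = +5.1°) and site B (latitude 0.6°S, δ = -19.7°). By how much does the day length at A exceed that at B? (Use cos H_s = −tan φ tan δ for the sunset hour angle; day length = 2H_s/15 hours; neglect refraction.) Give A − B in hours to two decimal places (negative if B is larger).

A: H_s = arccos(−tan -40.4° · tan 5.1°) = 85.64°, so 2H_s/15 = 11.4187 h.
B: H_s = arccos(−tan -0.6° · tan -19.7°) = 90.21°, so 2H_s/15 = 12.0280 h.
A − B = 11.4187 − 12.0280 = -0.6093 h.

-0.61 h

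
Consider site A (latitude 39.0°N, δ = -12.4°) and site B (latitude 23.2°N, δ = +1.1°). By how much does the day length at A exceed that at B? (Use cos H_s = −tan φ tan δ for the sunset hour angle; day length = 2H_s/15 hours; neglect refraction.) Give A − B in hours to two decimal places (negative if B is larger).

-1.43 h

A: H_s = arccos(−tan 39.0° · tan -12.4°) = 79.74°, so 2H_s/15 = 10.6320 h.
B: H_s = arccos(−tan 23.2° · tan 1.1°) = 90.47°, so 2H_s/15 = 12.0627 h.
A − B = 10.6320 − 12.0627 = -1.4307 h.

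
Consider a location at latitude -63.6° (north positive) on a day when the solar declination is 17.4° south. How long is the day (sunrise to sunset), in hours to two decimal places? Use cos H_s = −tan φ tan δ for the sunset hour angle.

cos H_s = −tan(-63.6°) · tan(-17.4°) = -0.6313, so H_s = arccos(-0.6313) = 129.15°.
Day length = 2 H_s / 15° h⁻¹ = 258.30° / 15 = 17.220 h.

17.22 hours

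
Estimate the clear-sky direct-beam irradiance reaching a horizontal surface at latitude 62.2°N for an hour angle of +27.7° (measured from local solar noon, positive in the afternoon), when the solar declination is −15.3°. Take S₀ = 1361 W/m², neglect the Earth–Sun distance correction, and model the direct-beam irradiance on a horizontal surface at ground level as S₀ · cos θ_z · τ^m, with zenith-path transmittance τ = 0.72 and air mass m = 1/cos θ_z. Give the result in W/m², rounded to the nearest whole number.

cos θ_z = sin φ sin δ + cos φ cos δ cos H = (0.8846)(-0.2639) + (0.4664)(0.9646)(0.8854) = 0.1649.
Air mass m = 1/cos θ_z = 1/0.1649 = 6.064; τ^m = 0.72^6.064 = 0.1364.
Surface direct beam = 1361 × 0.1649 × 0.1364 = 30.61 W/m².

31 W/m²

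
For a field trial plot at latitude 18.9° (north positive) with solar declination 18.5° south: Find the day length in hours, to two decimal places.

cos H_s = −tan(18.9°) · tan(-18.5°) = 0.1146, so H_s = arccos(0.1146) = 83.42°.
Day length = 2 H_s / 15° h⁻¹ = 166.84° / 15 = 11.123 h.

11.12 hours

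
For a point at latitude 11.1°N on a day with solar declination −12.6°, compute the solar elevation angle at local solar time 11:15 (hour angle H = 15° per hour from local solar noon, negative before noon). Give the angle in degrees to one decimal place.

63.8°

Hour angle H = 15° × (11.25 − 12) = -11.25°.
With φ = 11.1°, δ = -12.6°, H = -11.25°: sin φ sin δ = -0.0420, cos φ cos δ cos H = 0.9393, so cos θ_z = 0.8973.
θ_z = arccos(0.8973) = 26.19°, so the elevation is 90° − 26.19° = 63.81°.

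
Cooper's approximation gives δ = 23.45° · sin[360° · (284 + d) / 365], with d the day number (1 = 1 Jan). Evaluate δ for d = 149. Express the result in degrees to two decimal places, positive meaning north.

360 × (284 + 149) / 365 = 427.068°; sin(427.068°) = 0.9210.
δ = 23.45 × 0.9210 = 21.597° ≈ +21.60°.

+21.60°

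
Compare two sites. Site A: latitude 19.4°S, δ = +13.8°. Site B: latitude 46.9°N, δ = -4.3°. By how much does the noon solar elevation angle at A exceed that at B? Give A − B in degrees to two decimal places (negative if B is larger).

+18.00°

A: 90° − |-19.4 − (13.8)| = 56.80°.
B: 90° − |46.9 − (-4.3)| = 38.80°.
A − B = 56.80 − 38.80 = 18.00°.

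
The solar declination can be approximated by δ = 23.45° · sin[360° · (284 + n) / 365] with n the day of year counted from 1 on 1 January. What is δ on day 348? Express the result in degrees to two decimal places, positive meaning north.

360 × (284 + 348) / 365 = 623.342°; sin(623.342°) = -0.9933.
δ = 23.45 × -0.9933 = -23.293° ≈ -23.29°.

-23.29°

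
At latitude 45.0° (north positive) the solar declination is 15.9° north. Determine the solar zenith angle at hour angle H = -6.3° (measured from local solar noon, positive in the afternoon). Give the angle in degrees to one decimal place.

With φ = 45.0°, δ = 15.9°, H = -6.30°: sin φ sin δ = 0.1937, cos φ cos δ cos H = 0.6759, so cos θ_z = 0.8696.
θ_z = arccos(0.8696) = 29.59°.

29.6°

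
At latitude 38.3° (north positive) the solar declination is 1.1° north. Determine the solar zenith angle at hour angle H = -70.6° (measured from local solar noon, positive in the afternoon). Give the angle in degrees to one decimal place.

cos θ_z = sin φ sin δ + cos φ cos δ cos H = (0.6198)(0.0192) + (0.7848)(0.9998)(0.3322) = 0.2726.
θ_z = arccos(0.2726) = 74.18°.

74.2°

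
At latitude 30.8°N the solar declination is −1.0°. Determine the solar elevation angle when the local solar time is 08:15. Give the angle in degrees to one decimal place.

Hour angle H = 15° × (8.25 − 12) = -56.25°.
cos θ_z = sin φ sin δ + cos φ cos δ cos H = (0.5120)(-0.0175) + (0.8590)(0.9998)(0.5556) = 0.4682.
θ_z = arccos(0.4682) = 62.08°, so the elevation is 90° − 62.08° = 27.92°.

27.9°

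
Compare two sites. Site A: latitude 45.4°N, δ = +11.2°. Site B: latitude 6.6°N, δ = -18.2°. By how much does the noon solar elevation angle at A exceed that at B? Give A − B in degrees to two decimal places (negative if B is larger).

A: 90° − |45.4 − (11.2)| = 55.80°.
B: 90° − |6.6 − (-18.2)| = 65.20°.
A − B = 55.80 − 65.20 = -9.40°.

-9.40°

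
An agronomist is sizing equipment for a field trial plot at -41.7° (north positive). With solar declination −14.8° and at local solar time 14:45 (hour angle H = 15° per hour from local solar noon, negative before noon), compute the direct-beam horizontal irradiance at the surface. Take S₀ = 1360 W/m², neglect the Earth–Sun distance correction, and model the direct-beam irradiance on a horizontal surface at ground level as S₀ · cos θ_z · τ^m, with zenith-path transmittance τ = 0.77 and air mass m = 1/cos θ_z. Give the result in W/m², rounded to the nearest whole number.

Hour angle H = 15° × (14.75 − 12) = 41.25°.
cos θ_z = sin φ sin δ + cos φ cos δ cos H = (-0.6652)(-0.2554) + (0.7466)(0.9668)(0.7518) = 0.7126.
Air mass m = 1/cos θ_z = 1/0.7126 = 1.403; τ^m = 0.77^1.403 = 0.6930.
Surface direct beam = 1360 × 0.7126 × 0.6930 = 671.61 W/m².

672 W/m²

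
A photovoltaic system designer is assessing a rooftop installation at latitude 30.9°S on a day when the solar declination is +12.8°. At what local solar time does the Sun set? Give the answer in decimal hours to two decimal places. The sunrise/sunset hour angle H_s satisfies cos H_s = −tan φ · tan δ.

17.48 h

The sunset hour angle satisfies cos H_s = −tan φ tan δ = 0.1360, giving H_s = 82.18°.
Sunset is at 12 + H_s/15 = 12 + 5.479 = 17.479 h local solar time.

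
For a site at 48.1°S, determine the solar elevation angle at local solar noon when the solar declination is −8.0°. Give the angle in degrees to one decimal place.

49.9°

At local solar noon the hour angle is zero, so the elevation is 90° − |φ − δ| = 90° − |-48.1° − (-8.0°)| = 90° − 40.1° = 49.9°.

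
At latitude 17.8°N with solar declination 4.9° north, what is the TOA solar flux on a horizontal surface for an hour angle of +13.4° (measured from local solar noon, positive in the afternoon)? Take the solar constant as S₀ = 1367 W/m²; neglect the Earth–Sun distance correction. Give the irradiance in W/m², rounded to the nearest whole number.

1297 W/m²

With φ = 17.8°, δ = 4.9°, H = 13.40°: sin φ sin δ = 0.0261, cos φ cos δ cos H = 0.9228, so cos θ_z = 0.9489.
Top-of-atmosphere irradiance = S₀ cos θ_z = 1367 × 0.9489 = 1297.15 W/m².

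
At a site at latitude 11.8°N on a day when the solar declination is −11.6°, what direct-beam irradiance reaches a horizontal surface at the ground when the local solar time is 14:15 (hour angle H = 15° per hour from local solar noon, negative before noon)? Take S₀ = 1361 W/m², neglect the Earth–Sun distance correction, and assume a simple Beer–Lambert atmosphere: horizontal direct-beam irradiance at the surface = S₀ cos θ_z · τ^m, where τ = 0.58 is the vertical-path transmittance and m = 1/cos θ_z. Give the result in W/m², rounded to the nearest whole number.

Hour angle H = 15° × (14.25 − 12) = 33.75°.
cos θ_z = sin(11.8°) sin(-11.6°) + cos(11.8°) cos(-11.6°) cos(33.75°) = -0.0411 + 0.7973 = 0.7562.
Air mass m = 1/cos θ_z = 1/0.7562 = 1.322; τ^m = 0.58^1.322 = 0.4867.
Surface direct beam = 1361 × 0.7562 × 0.4867 = 500.91 W/m².

501 W/m²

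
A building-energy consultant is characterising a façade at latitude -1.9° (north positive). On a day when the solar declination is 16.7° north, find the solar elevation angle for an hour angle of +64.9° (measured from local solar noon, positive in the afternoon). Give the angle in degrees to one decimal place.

23.4°

With φ = -1.9°, δ = 16.7°, H = 64.90°: sin φ sin δ = -0.0095, cos φ cos δ cos H = 0.4061, so cos θ_z = 0.3966.
θ_z = arccos(0.3966) = 66.63°, so the elevation is 90° − 66.63° = 23.37°.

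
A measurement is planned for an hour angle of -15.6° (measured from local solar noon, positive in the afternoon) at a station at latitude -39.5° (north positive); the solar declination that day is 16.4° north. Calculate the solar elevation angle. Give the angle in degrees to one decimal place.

32.2°

With φ = -39.5°, δ = 16.4°, H = -15.60°: sin φ sin δ = -0.1796, cos φ cos δ cos H = 0.7130, so cos θ_z = 0.5334.
θ_z = arccos(0.5334) = 57.76°, so the elevation is 90° − 57.76° = 32.24°.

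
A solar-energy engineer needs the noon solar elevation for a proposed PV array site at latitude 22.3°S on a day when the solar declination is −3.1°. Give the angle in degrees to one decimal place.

70.8°

At local solar noon the hour angle is zero, so the elevation is 90° − |φ − δ| = 90° − |-22.3° − (-3.1°)| = 90° − 19.2° = 70.8°.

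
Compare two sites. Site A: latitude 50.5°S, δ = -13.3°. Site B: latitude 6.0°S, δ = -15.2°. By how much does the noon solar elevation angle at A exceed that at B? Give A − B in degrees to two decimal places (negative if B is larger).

-28.00°

A: 90° − |-50.5 − (-13.3)| = 52.80°.
B: 90° − |-6.0 − (-15.2)| = 80.80°.
A − B = 52.80 − 80.80 = -28.00°.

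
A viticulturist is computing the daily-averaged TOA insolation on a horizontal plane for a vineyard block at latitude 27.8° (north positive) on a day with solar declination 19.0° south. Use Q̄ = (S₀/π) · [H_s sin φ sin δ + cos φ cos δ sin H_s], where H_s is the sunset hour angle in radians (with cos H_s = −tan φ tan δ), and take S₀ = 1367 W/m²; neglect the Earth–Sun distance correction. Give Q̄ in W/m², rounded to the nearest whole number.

266 W/m²

cos H_s = −tan(27.8°) · tan(-19.0°) = 0.1815, so H_s = arccos(0.1815) = 79.54°. In radians, H_s = 1.3882.
H_s sin φ sin δ = 1.3882 × 0.4664 × -0.3256 = -0.2108.
cos φ cos δ sin H_s = 0.8846 × 0.9455 × 0.9834 = 0.8225.
Q̄ = (1367/π) × (-0.2108 + 0.8225) = 435.13 × 0.6117 = 266.17 W/m².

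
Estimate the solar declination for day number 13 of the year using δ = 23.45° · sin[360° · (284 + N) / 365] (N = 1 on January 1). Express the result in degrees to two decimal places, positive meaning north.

-21.60°

360 × (284 + 13) / 365 = 292.932°; sin(292.932°) = -0.9210.
δ = 23.45 × -0.9210 = -21.597° ≈ -21.60°.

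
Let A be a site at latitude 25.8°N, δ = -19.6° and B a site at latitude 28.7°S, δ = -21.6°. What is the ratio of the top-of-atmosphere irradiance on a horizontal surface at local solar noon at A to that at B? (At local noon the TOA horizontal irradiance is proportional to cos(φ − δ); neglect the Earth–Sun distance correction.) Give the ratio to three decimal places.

A: cos θ_z = cos(25.8° − (-19.6°)) = 0.7022.
B: cos θ_z = cos(-28.7° − (-21.6°)) = 0.9923.
Ratio A/B = 0.7022 / 0.9923 = 0.7076.

0.708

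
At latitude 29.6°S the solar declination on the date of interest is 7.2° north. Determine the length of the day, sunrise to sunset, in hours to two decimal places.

−tan φ tan δ = −(-0.5681)(0.1263) = 0.0718; H_s = arccos(0.0718) = 85.88°.
Day length = 2 H_s / 15° h⁻¹ = 171.76° / 15 = 11.451 h.

11.45 hours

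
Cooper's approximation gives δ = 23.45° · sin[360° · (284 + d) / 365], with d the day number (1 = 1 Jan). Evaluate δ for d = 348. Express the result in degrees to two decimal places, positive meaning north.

360 × (284 + 348) / 365 = 623.342°; sin(623.342°) = -0.9933.
δ = 23.45 × -0.9933 = -23.293° ≈ -23.29°.

-23.29°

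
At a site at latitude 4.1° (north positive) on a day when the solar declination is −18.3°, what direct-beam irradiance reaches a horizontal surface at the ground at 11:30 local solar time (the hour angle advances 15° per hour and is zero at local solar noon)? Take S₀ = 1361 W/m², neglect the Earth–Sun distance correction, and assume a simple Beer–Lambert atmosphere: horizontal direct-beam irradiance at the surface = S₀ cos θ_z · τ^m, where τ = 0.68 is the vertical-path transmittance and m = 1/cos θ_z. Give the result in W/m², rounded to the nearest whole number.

Hour angle H = 15° × (11.5 − 12) = -7.50°.
cos θ_z = sin φ sin δ + cos φ cos δ cos H = (0.0715)(-0.3140) + (0.9974)(0.9494)(0.9914) = 0.9163.
Air mass m = 1/cos θ_z = 1/0.9163 = 1.091; τ^m = 0.68^1.091 = 0.6565.
Surface direct beam = 1361 × 0.9163 × 0.6565 = 818.71 W/m².

819 W/m²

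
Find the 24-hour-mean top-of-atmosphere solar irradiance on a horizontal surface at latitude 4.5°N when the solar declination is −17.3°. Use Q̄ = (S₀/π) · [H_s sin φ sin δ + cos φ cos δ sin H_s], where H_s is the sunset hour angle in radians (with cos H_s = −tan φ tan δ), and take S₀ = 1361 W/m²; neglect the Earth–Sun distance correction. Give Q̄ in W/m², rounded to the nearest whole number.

397 W/m²

The sunset hour angle satisfies cos H_s = −tan φ tan δ = 0.0245, giving H_s = 88.60°. In radians, H_s = 1.5464.
H_s sin φ sin δ = 1.5464 × 0.0785 × -0.2974 = -0.0361.
cos φ cos δ sin H_s = 0.9969 × 0.9548 × 0.9997 = 0.9516.
Q̄ = (1361/π) × (-0.0361 + 0.9516) = 433.22 × 0.9155 = 396.61 W/m².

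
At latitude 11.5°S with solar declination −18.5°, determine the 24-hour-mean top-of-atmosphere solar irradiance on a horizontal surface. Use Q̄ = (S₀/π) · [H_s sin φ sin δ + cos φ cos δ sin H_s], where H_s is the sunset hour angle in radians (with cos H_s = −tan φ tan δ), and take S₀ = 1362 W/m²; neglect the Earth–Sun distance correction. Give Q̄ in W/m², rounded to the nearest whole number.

447 W/m²

cos H_s = −tan(-11.5°) · tan(-18.5°) = -0.0681, so H_s = arccos(-0.0681) = 93.90°. In radians, H_s = 1.6389.
H_s sin φ sin δ = 1.6389 × -0.1994 × -0.3173 = 0.1037.
cos φ cos δ sin H_s = 0.9799 × 0.9483 × 0.9977 = 0.9271.
Q̄ = (1362/π) × (0.1037 + 0.9271) = 433.54 × 1.0308 = 446.89 W/m².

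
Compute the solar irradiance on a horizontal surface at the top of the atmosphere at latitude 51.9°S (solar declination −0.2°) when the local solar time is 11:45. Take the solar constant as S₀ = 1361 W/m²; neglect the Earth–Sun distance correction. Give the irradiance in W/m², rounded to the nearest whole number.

Hour angle H = 15° × (11.75 − 12) = -3.75°.
cos θ_z = sin φ sin δ + cos φ cos δ cos H = (-0.7869)(-0.0035) + (0.6170)(1.0000)(0.9979) = 0.6185.
Top-of-atmosphere irradiance = S₀ cos θ_z = 1361 × 0.6185 = 841.78 W/m².

842 W/m²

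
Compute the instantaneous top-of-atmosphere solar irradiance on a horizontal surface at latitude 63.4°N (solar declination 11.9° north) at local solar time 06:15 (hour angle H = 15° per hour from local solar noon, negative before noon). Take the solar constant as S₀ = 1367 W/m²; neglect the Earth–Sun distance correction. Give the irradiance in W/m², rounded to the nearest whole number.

291 W/m²

Hour angle H = 15° × (6.25 − 12) = -86.25°.
With φ = 63.4°, δ = 11.9°, H = -86.25°: sin φ sin δ = 0.1844, cos φ cos δ cos H = 0.0287, so cos θ_z = 0.2131.
Top-of-atmosphere irradiance = S₀ cos θ_z = 1367 × 0.2131 = 291.31 W/m².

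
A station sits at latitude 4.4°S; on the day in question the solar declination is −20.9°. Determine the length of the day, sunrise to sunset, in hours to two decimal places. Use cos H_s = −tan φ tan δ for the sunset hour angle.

−tan φ tan δ = −(-0.0769)(-0.3819) = -0.0294; H_s = arccos(-0.0294) = 91.68°.
Day length = 2 H_s / 15° h⁻¹ = 183.36° / 15 = 12.224 h.

12.22 hours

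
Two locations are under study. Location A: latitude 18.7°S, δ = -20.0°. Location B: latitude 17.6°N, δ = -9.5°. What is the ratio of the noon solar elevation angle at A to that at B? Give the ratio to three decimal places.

A: 90° − |-18.7 − (-20.0)| = 88.70°.
B: 90° − |17.6 − (-9.5)| = 62.90°.
Ratio A/B = 88.7000 / 62.9000 = 1.4102.

1.410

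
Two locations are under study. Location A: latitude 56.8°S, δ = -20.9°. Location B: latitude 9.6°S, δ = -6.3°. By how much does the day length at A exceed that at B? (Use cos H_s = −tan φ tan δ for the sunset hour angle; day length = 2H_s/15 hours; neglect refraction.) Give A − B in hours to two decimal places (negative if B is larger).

A: H_s = arccos(−tan -56.8° · tan -20.9°) = 125.70°, so 2H_s/15 = 16.7600 h.
B: H_s = arccos(−tan -9.6° · tan -6.3°) = 91.07°, so 2H_s/15 = 12.1427 h.
A − B = 16.7600 − 12.1427 = 4.6173 h.

+4.62 h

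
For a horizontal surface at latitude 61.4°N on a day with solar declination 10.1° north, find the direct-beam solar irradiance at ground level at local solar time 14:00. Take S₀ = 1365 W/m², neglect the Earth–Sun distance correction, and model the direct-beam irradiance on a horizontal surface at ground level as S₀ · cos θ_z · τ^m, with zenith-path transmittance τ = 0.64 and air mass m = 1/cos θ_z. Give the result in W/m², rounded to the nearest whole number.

Hour angle H = 15° × (14 − 12) = 30.00°.
cos θ_z = sin(61.4°) sin(10.1°) + cos(61.4°) cos(10.1°) cos(30.00°) = 0.1540 + 0.4081 = 0.5621.
Air mass m = 1/cos θ_z = 1/0.5621 = 1.779; τ^m = 0.64^1.779 = 0.4521.
Surface direct beam = 1365 × 0.5621 × 0.4521 = 346.88 W/m².

347 W/m²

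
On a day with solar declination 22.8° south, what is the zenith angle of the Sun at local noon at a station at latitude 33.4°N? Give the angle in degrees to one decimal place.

56.2°

At local solar noon the hour angle is zero, so the zenith angle is |φ − δ| = |33.4° − (-22.8°)| = 56.2°.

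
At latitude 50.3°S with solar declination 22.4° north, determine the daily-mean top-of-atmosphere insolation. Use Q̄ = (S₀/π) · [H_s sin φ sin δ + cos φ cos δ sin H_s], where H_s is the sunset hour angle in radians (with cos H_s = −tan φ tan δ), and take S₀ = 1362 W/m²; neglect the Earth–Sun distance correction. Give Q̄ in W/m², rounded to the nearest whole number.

cos H_s = −tan(-50.3°) · tan(22.4°) = 0.4965, so H_s = arccos(0.4965) = 60.23°. In radians, H_s = 1.0512.
H_s sin φ sin δ = 1.0512 × -0.7694 × 0.3811 = -0.3082.
cos φ cos δ sin H_s = 0.6388 × 0.9245 × 0.8680 = 0.5126.
Q̄ = (1362/π) × (-0.3082 + 0.5126) = 433.54 × 0.2044 = 88.62 W/m².

89 W/m²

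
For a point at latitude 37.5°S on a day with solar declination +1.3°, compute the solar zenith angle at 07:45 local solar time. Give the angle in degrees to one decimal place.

Hour angle H = 15° × (7.75 − 12) = -63.75°.
With φ = -37.5°, δ = 1.3°, H = -63.75°: sin φ sin δ = -0.0138, cos φ cos δ cos H = 0.3508, so cos θ_z = 0.3370.
θ_z = arccos(0.3370) = 70.31°.

70.3°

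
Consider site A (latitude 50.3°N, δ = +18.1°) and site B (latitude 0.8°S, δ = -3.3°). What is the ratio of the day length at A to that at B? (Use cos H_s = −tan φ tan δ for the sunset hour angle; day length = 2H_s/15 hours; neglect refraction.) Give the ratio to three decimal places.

1.257

A: H_s = arccos(−tan 50.3° · tan 18.1°) = 113.18°, so 2H_s/15 = 15.0907 h.
B: H_s = arccos(−tan -0.8° · tan -3.3°) = 90.05°, so 2H_s/15 = 12.0067 h.
Ratio A/B = 15.0907 / 12.0067 = 1.2569.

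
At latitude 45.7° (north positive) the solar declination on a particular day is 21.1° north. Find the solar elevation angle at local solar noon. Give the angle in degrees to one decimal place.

65.4°

At local solar noon the hour angle is zero, so the elevation is 90° − |φ − δ| = 90° − |45.7° − (21.1°)| = 90° − 24.6° = 65.4°.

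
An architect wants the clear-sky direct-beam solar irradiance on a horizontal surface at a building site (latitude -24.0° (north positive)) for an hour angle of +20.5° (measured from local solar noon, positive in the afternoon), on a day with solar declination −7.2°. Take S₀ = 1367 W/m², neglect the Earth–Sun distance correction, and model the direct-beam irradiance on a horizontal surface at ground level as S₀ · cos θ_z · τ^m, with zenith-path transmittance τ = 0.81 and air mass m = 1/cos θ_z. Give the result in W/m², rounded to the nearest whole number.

973 W/m²

With φ = -24.0°, δ = -7.2°, H = 20.50°: sin φ sin δ = 0.0510, cos φ cos δ cos H = 0.8489, so cos θ_z = 0.8999.
Air mass m = 1/cos θ_z = 1/0.8999 = 1.111; τ^m = 0.81^1.111 = 0.7913.
Surface direct beam = 1367 × 0.8999 × 0.7913 = 973.43 W/m².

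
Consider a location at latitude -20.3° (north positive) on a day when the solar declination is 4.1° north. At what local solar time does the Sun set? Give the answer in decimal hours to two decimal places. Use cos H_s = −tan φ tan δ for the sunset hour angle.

17.90 h

The sunset hour angle satisfies cos H_s = −tan φ tan δ = 0.0265, giving H_s = 88.48°.
Sunset is at 12 + H_s/15 = 12 + 5.899 = 17.899 h local solar time.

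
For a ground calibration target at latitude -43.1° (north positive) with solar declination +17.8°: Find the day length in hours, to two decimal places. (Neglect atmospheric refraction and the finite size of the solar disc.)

−tan φ tan δ = −(-0.9358)(0.3211) = 0.3005; H_s = arccos(0.3005) = 72.51°.
Day length = 2 H_s / 15° h⁻¹ = 145.02° / 15 = 9.668 h.

9.67 hours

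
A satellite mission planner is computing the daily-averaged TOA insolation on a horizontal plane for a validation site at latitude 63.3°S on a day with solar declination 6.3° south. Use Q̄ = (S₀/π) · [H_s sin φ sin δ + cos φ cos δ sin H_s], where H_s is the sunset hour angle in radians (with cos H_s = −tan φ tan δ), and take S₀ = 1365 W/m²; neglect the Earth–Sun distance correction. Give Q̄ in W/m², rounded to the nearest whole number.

266 W/m²

−tan φ tan δ = −(-1.9883)(-0.1104) = -0.2195; H_s = arccos(-0.2195) = 102.68°. In radians, H_s = 1.7921.
H_s sin φ sin δ = 1.7921 × -0.8934 × -0.1097 = 0.1756.
cos φ cos δ sin H_s = 0.4493 × 0.9940 × 0.9756 = 0.4357.
Q̄ = (1365/π) × (0.1756 + 0.4357) = 434.49 × 0.6113 = 265.60 W/m².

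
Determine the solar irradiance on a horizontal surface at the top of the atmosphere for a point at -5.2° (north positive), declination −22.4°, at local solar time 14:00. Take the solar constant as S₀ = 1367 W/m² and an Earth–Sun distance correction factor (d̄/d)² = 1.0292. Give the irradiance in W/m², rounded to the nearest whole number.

Hour angle H = 15° × (14 − 12) = 30.00°.
cos θ_z = sin φ sin δ + cos φ cos δ cos H = (-0.0906)(-0.3811) + (0.9959)(0.9245)(0.8660) = 0.8319.
Top-of-atmosphere irradiance = S₀ (d̄/d)² cos θ_z = 1367 × 1.0292 × 0.8319 = 1170.41 W/m².

1170 W/m²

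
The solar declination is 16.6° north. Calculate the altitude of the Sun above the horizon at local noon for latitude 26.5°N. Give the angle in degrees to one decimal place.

80.1°

At local solar noon the hour angle is zero, so the elevation is 90° − |φ − δ| = 90° − |26.5° − (16.6°)| = 90° − 9.9° = 80.1°.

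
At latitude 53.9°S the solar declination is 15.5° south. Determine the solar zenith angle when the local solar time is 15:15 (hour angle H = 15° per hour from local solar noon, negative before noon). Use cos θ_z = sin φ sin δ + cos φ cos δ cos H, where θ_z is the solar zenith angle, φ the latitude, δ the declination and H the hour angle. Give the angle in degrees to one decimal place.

53.8°

Hour angle H = 15° × (15.25 − 12) = 48.75°.
With φ = -53.9°, δ = -15.5°, H = 48.75°: sin φ sin δ = 0.2159, cos φ cos δ cos H = 0.3744, so cos θ_z = 0.5903.
θ_z = arccos(0.5903) = 53.82°.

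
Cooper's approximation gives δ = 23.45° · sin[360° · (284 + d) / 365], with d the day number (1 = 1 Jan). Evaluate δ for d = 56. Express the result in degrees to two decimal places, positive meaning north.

360 × (284 + 56) / 365 = 335.342°; sin(335.342°) = -0.4172.
δ = 23.45 × -0.4172 = -9.783° ≈ -9.78°.

-9.78°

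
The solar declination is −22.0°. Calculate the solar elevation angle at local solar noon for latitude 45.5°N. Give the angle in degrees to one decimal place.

22.5°

At local solar noon the hour angle is zero, so the elevation is 90° − |φ − δ| = 90° − |45.5° − (-22.0°)| = 90° − 67.5° = 22.5°.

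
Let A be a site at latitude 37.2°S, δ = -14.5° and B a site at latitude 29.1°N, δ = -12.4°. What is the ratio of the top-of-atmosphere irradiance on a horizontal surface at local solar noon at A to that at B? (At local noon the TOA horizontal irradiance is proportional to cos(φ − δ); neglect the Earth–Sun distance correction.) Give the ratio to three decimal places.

1.232

A: cos θ_z = cos(-37.2° − (-14.5°)) = 0.9225.
B: cos θ_z = cos(29.1° − (-12.4°)) = 0.7490.
Ratio A/B = 0.9225 / 0.7490 = 1.2316.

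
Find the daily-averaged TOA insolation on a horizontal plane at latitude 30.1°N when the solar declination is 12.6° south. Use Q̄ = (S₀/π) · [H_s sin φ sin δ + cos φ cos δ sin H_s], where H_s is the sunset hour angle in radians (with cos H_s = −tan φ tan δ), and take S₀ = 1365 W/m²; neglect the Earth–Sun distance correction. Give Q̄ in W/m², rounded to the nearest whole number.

cos H_s = −tan(30.1°) · tan(-12.6°) = 0.1296, so H_s = arccos(0.1296) = 82.55°. In radians, H_s = 1.4408.
H_s sin φ sin δ = 1.4408 × 0.5015 × -0.2181 = -0.1576.
cos φ cos δ sin H_s = 0.8652 × 0.9759 × 0.9916 = 0.8373.
Q̄ = (1365/π) × (-0.1576 + 0.8373) = 434.49 × 0.6797 = 295.32 W/m².

295 W/m²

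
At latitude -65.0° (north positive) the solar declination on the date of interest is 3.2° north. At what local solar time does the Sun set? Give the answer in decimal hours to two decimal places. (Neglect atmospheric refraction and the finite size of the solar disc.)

17.54 h

The sunset hour angle satisfies cos H_s = −tan φ tan δ = 0.1199, giving H_s = 83.11°.
Sunset is at 12 + H_s/15 = 12 + 5.541 = 17.541 h local solar time.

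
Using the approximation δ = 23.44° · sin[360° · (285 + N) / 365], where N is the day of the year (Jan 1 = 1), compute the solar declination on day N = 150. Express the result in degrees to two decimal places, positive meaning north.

360 × (285 + 150) / 365 = 429.041°; sin(429.041°) = 0.9338.
δ = 23.44 × 0.9338 = 21.888° ≈ +21.89°.

+21.89°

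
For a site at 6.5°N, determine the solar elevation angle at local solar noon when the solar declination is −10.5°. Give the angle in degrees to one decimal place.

73.0°

At local solar noon the hour angle is zero, so the elevation is 90° − |φ − δ| = 90° − |6.5° − (-10.5°)| = 90° − 17.0° = 73.0°.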